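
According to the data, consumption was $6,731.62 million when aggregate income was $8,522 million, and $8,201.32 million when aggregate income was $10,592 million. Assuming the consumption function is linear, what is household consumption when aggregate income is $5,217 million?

C = 4385.07

MPC = (8201.32 − 6731.62)/(10592 − 8522) = 1469.7/2070 = 0.71
a = 6731.62 − 0.71(8522) = 6731.62 − 6050.62 = 681
C = 681 + 0.71(5217) = 681 + 3704.07 = 4385.07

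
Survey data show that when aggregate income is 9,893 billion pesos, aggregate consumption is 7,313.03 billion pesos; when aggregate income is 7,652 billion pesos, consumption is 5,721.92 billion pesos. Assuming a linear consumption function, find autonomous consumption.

a = 289

MPC = ΔC/ΔY = (7313.03 − 5721.92)/(9893 − 7652) = 1591.11/2241 = 0.71
a = C − MPC·Y = 5721.92 − 0.71(7652) = 5721.92 − 5432.92 = 289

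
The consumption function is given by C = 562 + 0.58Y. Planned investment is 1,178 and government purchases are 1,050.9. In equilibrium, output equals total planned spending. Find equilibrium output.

Y = C + I + G = 562 + 0.58Y + 1178 + 1050.9
Y − 0.58Y = 2790.9
0.42Y = 2790.9, so Y = 2790.9/0.42 = 6645

Y = 6645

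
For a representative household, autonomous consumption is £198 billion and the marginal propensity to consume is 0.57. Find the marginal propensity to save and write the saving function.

MPS = 0.43; S = -198 + 0.43Y

MPS = 1 − MPC = 1 − 0.57 = 0.43
S = Y − C = -198 + 0.43Y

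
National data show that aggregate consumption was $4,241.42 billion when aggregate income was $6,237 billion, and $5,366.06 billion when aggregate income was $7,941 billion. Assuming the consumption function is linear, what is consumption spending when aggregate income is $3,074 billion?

C = 2153.84

MPC = (5366.06 − 4241.42)/(7941 − 6237) = 1124.64/1704 = 0.66
a = 4241.42 − 0.66(6237) = 4241.42 − 4116.42 = 125
C = 125 + 0.66(3074) = 125 + 2028.84 = 2153.84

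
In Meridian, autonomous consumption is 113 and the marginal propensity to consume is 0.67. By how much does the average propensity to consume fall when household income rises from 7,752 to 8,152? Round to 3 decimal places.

At Y = 7752: C = 113 + 0.67(7752) = 5306.84, APC = 5306.84/7752 = 0.6846
At Y = 8152: C = 5574.84, APC = 5574.84/8152 = 0.6839
Fall in APC = 0.6846 − 0.6839 = 0.0007 ≈ 0.001

ΔAPC = 0.001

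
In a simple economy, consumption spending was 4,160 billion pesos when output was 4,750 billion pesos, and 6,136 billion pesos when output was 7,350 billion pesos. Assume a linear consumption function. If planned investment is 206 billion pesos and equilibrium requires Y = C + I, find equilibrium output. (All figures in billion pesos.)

Y = 3150

MPC = (6136 − 4160)/(7350 − 4750) = 1976/2600 = 0.76
a = 4160 − 0.76(4750) = 550
Equilibrium: Y = 550 + 0.76Y + 206
0.24Y = 756, so Y = 756/0.24 = 3150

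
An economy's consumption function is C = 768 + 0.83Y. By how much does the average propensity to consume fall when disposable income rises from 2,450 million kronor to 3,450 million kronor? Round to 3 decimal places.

ΔAPC = 0.091

At Y = 2450: C = 768 + 0.83(2450) = 2801.5, APC = 2801.5/2450 = 1.1435
At Y = 3450: C = 3631.5, APC = 3631.5/3450 = 1.0526
Fall in APC = 1.1435 − 1.0526 = 0.0909 ≈ 0.091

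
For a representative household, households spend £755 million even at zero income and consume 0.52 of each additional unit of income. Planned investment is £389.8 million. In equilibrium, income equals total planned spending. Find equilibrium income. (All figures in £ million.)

Y = C + I = 755 + 0.52Y + 389.8
Y − 0.52Y = 1144.8
0.48Y = 1144.8, so Y = 1144.8/0.48 = 2385

Y = 2385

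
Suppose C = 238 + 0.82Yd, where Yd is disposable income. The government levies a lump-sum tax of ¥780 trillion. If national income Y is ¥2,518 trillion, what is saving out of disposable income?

S = 74.84

Yd = Y − T = 2518 − 780 = 1738
C = 238 + 0.82(1738) = 238 + 1425.16 = 1663.16
S = Yd − C = 1738 − 1663.16 = 74.84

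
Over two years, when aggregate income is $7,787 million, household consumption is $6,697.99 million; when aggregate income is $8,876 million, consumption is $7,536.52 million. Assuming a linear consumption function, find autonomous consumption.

a = 702

MPC = ΔC/ΔY = (7536.52 − 6697.99)/(8876 − 7787) = 838.53/1089 = 0.77
a = C − MPC·Y = 6697.99 − 0.77(7787) = 6697.99 − 5995.99 = 702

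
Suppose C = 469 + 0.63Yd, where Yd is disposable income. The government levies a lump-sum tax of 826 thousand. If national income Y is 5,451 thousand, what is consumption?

C = 3382.75

Yd = Y − T = 5451 − 826 = 4625
C = 469 + 0.63(4625) = 469 + 2913.75 = 3382.75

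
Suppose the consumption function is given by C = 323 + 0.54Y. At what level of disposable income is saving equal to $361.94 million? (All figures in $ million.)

Y = 1489

S = Y − C = -323 + 0.46Y
-323 + 0.46Y = 361.94, so 0.46Y = 684.94 and Y = 1489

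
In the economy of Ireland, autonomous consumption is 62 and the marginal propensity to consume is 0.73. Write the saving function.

S = -62 + 0.27Y

S = Y − C = Y − (62 + 0.73Y) = -62 + (1 − 0.73)Y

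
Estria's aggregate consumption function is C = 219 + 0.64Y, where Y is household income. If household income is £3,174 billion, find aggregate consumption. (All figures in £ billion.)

C = 219 + 0.64(3174) = 219 + 2031.36 = 2250.36

C = 2250.36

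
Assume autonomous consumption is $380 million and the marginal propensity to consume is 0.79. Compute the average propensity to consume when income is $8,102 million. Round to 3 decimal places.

C = 380 + 0.79(8102) = 6780.58
APC = C/Y = 6780.58/8102 = 0.837

APC = 0.837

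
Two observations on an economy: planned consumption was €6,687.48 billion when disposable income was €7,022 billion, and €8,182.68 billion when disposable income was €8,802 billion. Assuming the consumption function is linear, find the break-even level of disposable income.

Y = 4931.25

MPC = (8182.68 − 6687.48)/(8802 − 7022) = 1495.2/1780 = 0.84
a = 6687.48 − 0.84(7022) = 6687.48 − 5898.48 = 789
Break-even: Y = a/(1−MPC) = 789/0.16 = 4931.25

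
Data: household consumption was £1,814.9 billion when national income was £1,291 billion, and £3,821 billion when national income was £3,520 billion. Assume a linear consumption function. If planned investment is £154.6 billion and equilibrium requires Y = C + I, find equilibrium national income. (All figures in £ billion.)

Y = 8076

MPC = (3821 − 1814.9)/(3520 − 1291) = 2006.1/2229 = 0.9
a = 1814.9 − 0.9(1291) = 653
Equilibrium: Y = 653 + 0.9Y + 154.6
0.1Y = 807.6, so Y = 807.6/0.1 = 8076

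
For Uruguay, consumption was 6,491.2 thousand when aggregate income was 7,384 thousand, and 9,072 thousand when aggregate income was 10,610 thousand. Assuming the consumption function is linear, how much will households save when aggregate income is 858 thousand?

S = -412.4

MPC = (9072 − 6491.2)/(10610 − 7384) = 2580.8/3226 = 0.8
a = 6491.2 − 0.8(7384) = 6491.2 − 5907.2 = 584
C = 584 + 0.8(858) = 1270.4
S = 858 − 1270.4 = -412.4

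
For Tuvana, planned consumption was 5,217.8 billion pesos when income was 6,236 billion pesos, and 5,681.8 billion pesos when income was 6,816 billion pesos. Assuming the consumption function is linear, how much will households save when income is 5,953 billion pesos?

MPC = (5681.8 − 5217.8)/(6816 − 6236) = 464/580 = 0.8
a = 5217.8 − 0.8(6236) = 5217.8 − 4988.8 = 229
C = 229 + 0.8(5953) = 4991.4
S = 5953 − 4991.4 = 961.6

S = 961.6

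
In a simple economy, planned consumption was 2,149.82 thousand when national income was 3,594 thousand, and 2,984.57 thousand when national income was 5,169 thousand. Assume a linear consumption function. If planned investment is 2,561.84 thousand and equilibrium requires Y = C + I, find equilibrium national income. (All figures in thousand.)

Y = 5972

MPC = (2984.57 − 2149.82)/(5169 − 3594) = 834.75/1575 = 0.53
a = 2149.82 − 0.53(3594) = 245
Equilibrium: Y = 245 + 0.53Y + 2561.84
0.47Y = 2806.84, so Y = 2806.84/0.47 = 5972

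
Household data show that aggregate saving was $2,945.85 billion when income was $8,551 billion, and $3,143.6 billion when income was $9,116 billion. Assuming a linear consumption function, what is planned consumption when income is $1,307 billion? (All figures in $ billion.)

MPS = ΔS/ΔY = (3143.6 − 2945.85)/(9116 − 8551) = 197.75/565 = 0.35
MPC = 1 − MPS = 0.65
Autonomous saving = 2945.85 − 0.35(8551) = -47, so a = 47
C = 47 + 0.65(1307) = 47 + 849.55 = 896.55

C = 896.55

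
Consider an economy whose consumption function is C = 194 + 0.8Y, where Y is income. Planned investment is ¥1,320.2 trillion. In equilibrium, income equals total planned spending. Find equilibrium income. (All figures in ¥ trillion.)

Y = 7571

Y = C + I = 194 + 0.8Y + 1320.2
Y − 0.8Y = 1514.2
0.2Y = 1514.2, so Y = 1514.2/0.2 = 7571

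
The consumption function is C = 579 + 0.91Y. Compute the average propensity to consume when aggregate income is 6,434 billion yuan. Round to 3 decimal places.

APC = 1.000

C = 579 + 0.91(6434) = 6433.94
APC = C/Y = 6433.94/6434 = 1.000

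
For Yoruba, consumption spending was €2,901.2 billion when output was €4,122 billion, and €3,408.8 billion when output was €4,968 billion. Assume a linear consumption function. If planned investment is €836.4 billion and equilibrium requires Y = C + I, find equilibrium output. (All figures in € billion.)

Y = 3161

MPC = (3408.8 − 2901.2)/(4968 − 4122) = 507.6/846 = 0.6
a = 2901.2 − 0.6(4122) = 428
Equilibrium: Y = 428 + 0.6Y + 836.4
0.4Y = 1264.4, so Y = 1264.4/0.4 = 3161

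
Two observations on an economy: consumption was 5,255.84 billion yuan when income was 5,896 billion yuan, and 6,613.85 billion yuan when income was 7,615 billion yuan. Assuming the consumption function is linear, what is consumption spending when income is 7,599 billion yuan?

MPC = (6613.85 − 5255.84)/(7615 − 5896) = 1358.01/1719 = 0.79
a = 5255.84 − 0.79(5896) = 5255.84 − 4657.84 = 598
C = 598 + 0.79(7599) = 598 + 6003.21 = 6601.21

C = 6601.21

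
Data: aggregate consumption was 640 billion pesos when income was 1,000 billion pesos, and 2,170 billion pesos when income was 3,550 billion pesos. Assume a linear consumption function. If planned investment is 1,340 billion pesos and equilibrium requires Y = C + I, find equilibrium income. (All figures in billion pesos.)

Y = 3450

MPC = (2170 − 640)/(3550 − 1000) = 1530/2550 = 0.6
a = 640 − 0.6(1000) = 40
Equilibrium: Y = 40 + 0.6Y + 1340
0.4Y = 1380, so Y = 1380/0.4 = 3450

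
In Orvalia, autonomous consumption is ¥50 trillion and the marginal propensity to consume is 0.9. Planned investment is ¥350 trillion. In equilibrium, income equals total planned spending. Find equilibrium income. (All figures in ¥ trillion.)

Y = C + I = 50 + 0.9Y + 350
Y − 0.9Y = 400
0.1Y = 400, so Y = 400/0.1 = 4000

Y = 4000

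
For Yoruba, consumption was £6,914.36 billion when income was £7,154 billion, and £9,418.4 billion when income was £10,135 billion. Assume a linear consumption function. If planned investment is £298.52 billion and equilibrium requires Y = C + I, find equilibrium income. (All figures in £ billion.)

MPC = (9418.4 − 6914.36)/(10135 − 7154) = 2504.04/2981 = 0.84
a = 6914.36 − 0.84(7154) = 905
Equilibrium: Y = 905 + 0.84Y + 298.52
0.16Y = 1203.52, so Y = 1203.52/0.16 = 7522

Y = 7522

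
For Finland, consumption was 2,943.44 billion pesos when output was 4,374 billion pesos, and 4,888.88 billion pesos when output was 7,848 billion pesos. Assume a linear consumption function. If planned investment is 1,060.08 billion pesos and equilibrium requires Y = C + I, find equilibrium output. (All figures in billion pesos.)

Y = 3532

MPC = (4888.88 − 2943.44)/(7848 − 4374) = 1945.44/3474 = 0.56
a = 2943.44 − 0.56(4374) = 494
Equilibrium: Y = 494 + 0.56Y + 1060.08
0.44Y = 1554.08, so Y = 1554.08/0.44 = 3532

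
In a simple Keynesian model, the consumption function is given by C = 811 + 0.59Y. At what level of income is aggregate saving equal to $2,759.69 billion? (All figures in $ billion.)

S = Y − C = -811 + 0.41Y
-811 + 0.41Y = 2759.69, so 0.41Y = 3570.69 and Y = 8709

Y = 8709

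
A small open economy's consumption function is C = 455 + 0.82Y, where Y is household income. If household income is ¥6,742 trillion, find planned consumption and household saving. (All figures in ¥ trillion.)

C = 455 + 0.82(6742) = 455 + 5528.44 = 5983.44
S = Y − C = 6742 − 5983.44 = 758.56

C = 5983.44; S = 758.56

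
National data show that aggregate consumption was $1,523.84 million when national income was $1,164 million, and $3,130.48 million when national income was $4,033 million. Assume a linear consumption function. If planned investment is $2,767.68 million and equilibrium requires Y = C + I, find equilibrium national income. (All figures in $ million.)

Y = 8272

MPC = (3130.48 − 1523.84)/(4033 − 1164) = 1606.64/2869 = 0.56
a = 1523.84 − 0.56(1164) = 872
Equilibrium: Y = 872 + 0.56Y + 2767.68
0.44Y = 3639.68, so Y = 3639.68/0.44 = 8272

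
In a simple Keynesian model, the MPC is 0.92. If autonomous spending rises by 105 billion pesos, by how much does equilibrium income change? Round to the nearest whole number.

The multiplier is 1/(1 − MPC) = 1/0.08.
ΔY = 105/0.08 = 1312.50 ≈ 1313

ΔY ≈ 1313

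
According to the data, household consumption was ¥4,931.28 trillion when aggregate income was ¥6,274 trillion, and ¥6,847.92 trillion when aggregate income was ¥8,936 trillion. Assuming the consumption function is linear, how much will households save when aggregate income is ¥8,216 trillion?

S = 1886.48

MPC = (6847.92 − 4931.28)/(8936 − 6274) = 1916.64/2662 = 0.72
a = 4931.28 − 0.72(6274) = 4931.28 − 4517.28 = 414
C = 414 + 0.72(8216) = 6329.52
S = 8216 − 6329.52 = 1886.48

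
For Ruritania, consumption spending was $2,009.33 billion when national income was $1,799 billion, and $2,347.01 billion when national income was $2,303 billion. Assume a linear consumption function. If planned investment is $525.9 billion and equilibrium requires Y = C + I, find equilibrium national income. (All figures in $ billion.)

Y = 4030

MPC = (2347.01 − 2009.33)/(2303 − 1799) = 337.68/504 = 0.67
a = 2009.33 − 0.67(1799) = 804
Equilibrium: Y = 804 + 0.67Y + 525.9
0.33Y = 1329.9, so Y = 1329.9/0.33 = 4030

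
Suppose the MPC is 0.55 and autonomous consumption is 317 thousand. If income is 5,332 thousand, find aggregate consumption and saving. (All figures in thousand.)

C = 317 + 0.55(5332) = 317 + 2932.6 = 3249.6
S = Y − C = 5332 − 3249.6 = 2082.4

C = 3249.6; S = 2082.4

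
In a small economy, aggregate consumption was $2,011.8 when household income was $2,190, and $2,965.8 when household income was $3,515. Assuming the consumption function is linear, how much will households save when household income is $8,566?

S = 1963.48

MPC = (2965.8 − 2011.8)/(3515 − 2190) = 954/1325 = 0.72
a = 2011.8 − 0.72(2190) = 2011.8 − 1576.8 = 435
C = 435 + 0.72(8566) = 6602.52
S = 8566 − 6602.52 = 1963.48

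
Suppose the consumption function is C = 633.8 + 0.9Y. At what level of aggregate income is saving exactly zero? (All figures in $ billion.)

At break-even, C = Y: 633.8 + 0.9Y = Y
0.1Y = 633.8, so Y = 633.8/0.1 = 6338

Y = 6338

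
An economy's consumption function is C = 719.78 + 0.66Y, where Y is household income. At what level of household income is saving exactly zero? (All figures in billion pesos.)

At break-even, C = Y: 719.78 + 0.66Y = Y
0.34Y = 719.78, so Y = 719.78/0.34 = 2117

Y = 2117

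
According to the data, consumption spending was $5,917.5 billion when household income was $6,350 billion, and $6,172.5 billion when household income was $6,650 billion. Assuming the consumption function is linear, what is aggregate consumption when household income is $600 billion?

MPC = (6172.5 − 5917.5)/(6650 − 6350) = 255/300 = 0.85
a = 5917.5 − 0.85(6350) = 5917.5 − 5397.5 = 520
C = 520 + 0.85(600) = 520 + 510 = 1030

C = 1030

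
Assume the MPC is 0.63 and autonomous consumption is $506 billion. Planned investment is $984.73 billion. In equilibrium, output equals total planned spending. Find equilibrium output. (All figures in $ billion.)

Y = 4029

Y = C + I = 506 + 0.63Y + 984.73
Y − 0.63Y = 1490.73
0.37Y = 1490.73, so Y = 1490.73/0.37 = 4029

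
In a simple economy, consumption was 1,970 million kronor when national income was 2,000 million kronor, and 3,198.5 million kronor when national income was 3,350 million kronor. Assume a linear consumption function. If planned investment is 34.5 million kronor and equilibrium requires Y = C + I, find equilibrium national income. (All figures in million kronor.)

Y = 2050

MPC = (3198.5 − 1970)/(3350 − 2000) = 1228.5/1350 = 0.91
a = 1970 − 0.91(2000) = 150
Equilibrium: Y = 150 + 0.91Y + 34.5
0.09Y = 184.5, so Y = 184.5/0.09 = 2050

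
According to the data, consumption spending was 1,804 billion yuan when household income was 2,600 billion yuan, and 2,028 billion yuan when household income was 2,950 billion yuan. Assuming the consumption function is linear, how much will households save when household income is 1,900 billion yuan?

MPC = (2028 − 1804)/(2950 − 2600) = 224/350 = 0.64
a = 1804 − 0.64(2600) = 1804 − 1664 = 140
C = 140 + 0.64(1900) = 1356
S = 1900 − 1356 = 544

S = 544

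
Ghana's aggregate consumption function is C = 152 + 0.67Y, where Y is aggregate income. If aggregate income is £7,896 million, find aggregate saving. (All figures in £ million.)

S = 2453.68

C = 152 + 0.67(7896) = 152 + 5290.32 = 5442.32
S = Y − C = 7896 − 5442.32 = 2453.68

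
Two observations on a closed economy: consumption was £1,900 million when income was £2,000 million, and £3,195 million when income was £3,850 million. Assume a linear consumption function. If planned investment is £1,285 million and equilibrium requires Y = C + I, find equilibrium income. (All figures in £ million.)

MPC = (3195 − 1900)/(3850 − 2000) = 1295/1850 = 0.7
a = 1900 − 0.7(2000) = 500
Equilibrium: Y = 500 + 0.7Y + 1285
0.3Y = 1785, so Y = 1785/0.3 = 5950

Y = 5950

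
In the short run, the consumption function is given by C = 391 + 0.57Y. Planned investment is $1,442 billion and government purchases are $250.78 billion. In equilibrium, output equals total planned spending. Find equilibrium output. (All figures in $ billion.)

Y = C + I + G = 391 + 0.57Y + 1442 + 250.78
Y − 0.57Y = 2083.78
0.43Y = 2083.78, so Y = 2083.78/0.43 = 4846

Y = 4846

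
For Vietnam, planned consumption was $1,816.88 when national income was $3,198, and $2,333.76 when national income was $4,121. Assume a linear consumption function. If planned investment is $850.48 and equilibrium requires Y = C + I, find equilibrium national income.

Y = 1992

MPC = (2333.76 − 1816.88)/(4121 − 3198) = 516.88/923 = 0.56
a = 1816.88 − 0.56(3198) = 26
Equilibrium: Y = 26 + 0.56Y + 850.48
0.44Y = 876.48, so Y = 876.48/0.44 = 1992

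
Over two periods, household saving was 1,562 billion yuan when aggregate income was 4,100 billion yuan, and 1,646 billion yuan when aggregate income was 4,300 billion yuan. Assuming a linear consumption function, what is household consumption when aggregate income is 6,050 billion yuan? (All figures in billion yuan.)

MPS = ΔS/ΔY = (1646 − 1562)/(4300 − 4100) = 84/200 = 0.42
MPC = 1 − MPS = 0.58
Autonomous saving = 1562 − 0.42(4100) = -160, so a = 160
C = 160 + 0.58(6050) = 160 + 3509 = 3669

C = 3669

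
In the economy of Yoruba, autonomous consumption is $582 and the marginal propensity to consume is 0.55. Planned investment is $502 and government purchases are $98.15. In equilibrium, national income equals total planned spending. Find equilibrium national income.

Y = C + I + G = 582 + 0.55Y + 502 + 98.15
Y − 0.55Y = 1182.15
0.45Y = 1182.15, so Y = 1182.15/0.45 = 2627

Y = 2627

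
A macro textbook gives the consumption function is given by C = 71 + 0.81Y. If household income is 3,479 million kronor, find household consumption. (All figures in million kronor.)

C = 71 + 0.81(3479) = 71 + 2817.99 = 2888.99

C = 2888.99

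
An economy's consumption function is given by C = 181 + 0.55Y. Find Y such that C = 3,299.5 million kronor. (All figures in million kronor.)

181 + 0.55Y = 3299.5
0.55Y = 3118.5, so Y = 3118.5/0.55 = 5670

Y = 5670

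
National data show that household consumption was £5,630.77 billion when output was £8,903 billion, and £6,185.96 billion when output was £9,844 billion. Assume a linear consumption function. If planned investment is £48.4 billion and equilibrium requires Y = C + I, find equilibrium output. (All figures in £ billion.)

MPC = (6185.96 − 5630.77)/(9844 − 8903) = 555.19/941 = 0.59
a = 5630.77 − 0.59(8903) = 378
Equilibrium: Y = 378 + 0.59Y + 48.4
0.41Y = 426.4, so Y = 426.4/0.41 = 1040

Y = 1040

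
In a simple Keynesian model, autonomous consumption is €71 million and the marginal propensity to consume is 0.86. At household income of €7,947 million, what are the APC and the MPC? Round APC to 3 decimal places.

APC = 0.869; MPC = 0.86

MPC = 0.86 (the slope of the consumption function)
C = 71 + 0.86(7947) = 6905.42, so APC = 6905.42/7947 = 0.869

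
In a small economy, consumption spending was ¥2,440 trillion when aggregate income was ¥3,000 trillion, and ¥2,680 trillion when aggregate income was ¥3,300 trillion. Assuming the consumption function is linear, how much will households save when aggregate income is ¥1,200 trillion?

S = 200

MPC = (2680 − 2440)/(3300 − 3000) = 240/300 = 0.8
a = 2440 − 0.8(3000) = 2440 − 2400 = 40
C = 40 + 0.8(1200) = 1000
S = 1200 − 1000 = 200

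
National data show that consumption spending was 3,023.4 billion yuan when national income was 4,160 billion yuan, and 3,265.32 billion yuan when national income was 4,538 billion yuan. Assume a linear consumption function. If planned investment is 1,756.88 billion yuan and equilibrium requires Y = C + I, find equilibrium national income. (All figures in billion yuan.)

Y = 5883

MPC = (3265.32 − 3023.4)/(4538 − 4160) = 241.92/378 = 0.64
a = 3023.4 − 0.64(4160) = 361
Equilibrium: Y = 361 + 0.64Y + 1756.88
0.36Y = 2117.88, so Y = 2117.88/0.36 = 5883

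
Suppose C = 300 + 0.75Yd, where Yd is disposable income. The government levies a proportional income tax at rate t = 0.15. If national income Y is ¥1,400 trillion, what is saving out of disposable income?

Yd = (1 − 0.15)(1400) = 0.85(1400) = 1190
C = 300 + 0.75(1190) = 300 + 892.5 = 1192.5
S = Yd − C = 1190 − 1192.5 = -2.5

S = -2.5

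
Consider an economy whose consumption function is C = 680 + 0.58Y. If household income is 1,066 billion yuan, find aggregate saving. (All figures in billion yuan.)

C = 680 + 0.58(1066) = 680 + 618.28 = 1298.28
S = Y − C = 1066 − 1298.28 = -232.28

S = -232.28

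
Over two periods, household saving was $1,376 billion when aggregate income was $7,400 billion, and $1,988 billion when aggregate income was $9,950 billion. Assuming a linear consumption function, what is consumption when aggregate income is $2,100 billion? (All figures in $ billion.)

C = 1996

MPS = ΔS/ΔY = (1988 − 1376)/(9950 − 7400) = 612/2550 = 0.24
MPC = 1 − MPS = 0.76
Autonomous saving = 1376 − 0.24(7400) = -400, so a = 400
C = 400 + 0.76(2100) = 400 + 1596 = 1996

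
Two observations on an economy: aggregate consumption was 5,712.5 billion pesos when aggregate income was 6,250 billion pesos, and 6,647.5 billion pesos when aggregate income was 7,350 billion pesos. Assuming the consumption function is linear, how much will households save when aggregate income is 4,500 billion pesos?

S = 275

MPC = (6647.5 − 5712.5)/(7350 − 6250) = 935/1100 = 0.85
a = 5712.5 − 0.85(6250) = 5712.5 − 5312.5 = 400
C = 400 + 0.85(4500) = 4225
S = 4500 − 4225 = 275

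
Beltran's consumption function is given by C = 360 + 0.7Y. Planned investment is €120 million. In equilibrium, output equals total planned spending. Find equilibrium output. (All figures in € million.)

Y = 1600

Y = C + I = 360 + 0.7Y + 120
Y − 0.7Y = 480
0.3Y = 480, so Y = 480/0.3 = 1600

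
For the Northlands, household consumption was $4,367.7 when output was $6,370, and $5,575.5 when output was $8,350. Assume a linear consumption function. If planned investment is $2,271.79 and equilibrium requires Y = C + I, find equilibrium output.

MPC = (5575.5 − 4367.7)/(8350 − 6370) = 1207.8/1980 = 0.61
a = 4367.7 − 0.61(6370) = 482
Equilibrium: Y = 482 + 0.61Y + 2271.79
0.39Y = 2753.79, so Y = 2753.79/0.39 = 7061

Y = 7061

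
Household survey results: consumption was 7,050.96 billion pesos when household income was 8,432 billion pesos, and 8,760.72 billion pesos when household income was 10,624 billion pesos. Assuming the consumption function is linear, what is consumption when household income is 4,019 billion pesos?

C = 3608.82

MPC = (8760.72 − 7050.96)/(10624 − 8432) = 1709.76/2192 = 0.78
a = 7050.96 − 0.78(8432) = 7050.96 − 6576.96 = 474
C = 474 + 0.78(4019) = 474 + 3134.82 = 3608.82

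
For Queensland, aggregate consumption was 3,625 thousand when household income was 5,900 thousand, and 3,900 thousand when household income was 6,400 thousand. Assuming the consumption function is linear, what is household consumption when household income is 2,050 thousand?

C = 1507.5

MPC = (3900 − 3625)/(6400 − 5900) = 275/500 = 0.55
a = 3625 − 0.55(5900) = 3625 − 3245 = 380
C = 380 + 0.55(2050) = 380 + 1127.5 = 1507.5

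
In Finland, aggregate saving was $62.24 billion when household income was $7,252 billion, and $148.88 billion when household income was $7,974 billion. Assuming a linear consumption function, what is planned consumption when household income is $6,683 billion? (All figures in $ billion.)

C = 6689.04

MPS = ΔS/ΔY = (148.88 − 62.24)/(7974 − 7252) = 86.64/722 = 0.12
MPC = 1 − MPS = 0.88
Autonomous saving = 62.24 − 0.12(7252) = -808, so a = 808
C = 808 + 0.88(6683) = 808 + 5881.04 = 6689.04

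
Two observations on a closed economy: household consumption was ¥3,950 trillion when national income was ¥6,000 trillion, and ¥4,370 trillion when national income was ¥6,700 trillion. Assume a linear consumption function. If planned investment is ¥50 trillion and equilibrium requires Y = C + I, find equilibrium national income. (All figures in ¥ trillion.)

MPC = (4370 − 3950)/(6700 − 6000) = 420/700 = 0.6
a = 3950 − 0.6(6000) = 350
Equilibrium: Y = 350 + 0.6Y + 50
0.4Y = 400, so Y = 400/0.4 = 1000

Y = 1000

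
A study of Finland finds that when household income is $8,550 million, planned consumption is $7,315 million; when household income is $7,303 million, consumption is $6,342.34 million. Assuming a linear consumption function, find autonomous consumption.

a = 646

MPC = ΔC/ΔY = (7315 − 6342.34)/(8550 − 7303) = 972.66/1247 = 0.78
a = C − MPC·Y = 6342.34 − 0.78(7303) = 6342.34 − 5696.34 = 646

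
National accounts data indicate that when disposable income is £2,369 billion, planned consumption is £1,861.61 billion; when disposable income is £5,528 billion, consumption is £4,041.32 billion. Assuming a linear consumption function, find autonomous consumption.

MPC = ΔC/ΔY = (4041.32 − 1861.61)/(5528 − 2369) = 2179.71/3159 = 0.69
a = C − MPC·Y = 1861.61 − 0.69(2369) = 1861.61 − 1634.61 = 227

a = 227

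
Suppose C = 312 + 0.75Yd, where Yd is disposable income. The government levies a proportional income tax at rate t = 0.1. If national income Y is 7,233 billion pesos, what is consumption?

Yd = (1 − 0.1)(7233) = 0.9(7233) = 6509.7
C = 312 + 0.75(6509.7) = 312 + 4882.275 = 5194.275

C = 5194.275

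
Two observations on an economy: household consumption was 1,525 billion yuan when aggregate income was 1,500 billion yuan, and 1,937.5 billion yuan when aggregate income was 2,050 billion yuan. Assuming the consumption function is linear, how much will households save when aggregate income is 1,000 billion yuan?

MPC = (1937.5 − 1525)/(2050 − 1500) = 412.5/550 = 0.75
a = 1525 − 0.75(1500) = 1525 − 1125 = 400
C = 400 + 0.75(1000) = 1150
S = 1000 − 1150 = -150

S = -150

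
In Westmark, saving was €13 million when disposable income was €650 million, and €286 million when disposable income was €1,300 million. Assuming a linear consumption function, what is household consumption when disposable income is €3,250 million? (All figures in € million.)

MPS = ΔS/ΔY = (286 − 13)/(1300 − 650) = 273/650 = 0.42
MPC = 1 − MPS = 0.58
Autonomous saving = 13 − 0.42(650) = -260, so a = 260
C = 260 + 0.58(3250) = 260 + 1885 = 2145

C = 2145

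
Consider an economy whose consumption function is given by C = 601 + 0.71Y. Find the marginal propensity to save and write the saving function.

MPS = 1 − MPC = 1 − 0.71 = 0.29
S = Y − C = -601 + 0.29Y

MPS = 0.29; S = -601 + 0.29Y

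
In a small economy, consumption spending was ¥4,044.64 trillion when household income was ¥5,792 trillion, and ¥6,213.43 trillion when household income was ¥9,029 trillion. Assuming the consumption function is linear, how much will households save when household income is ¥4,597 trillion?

S = 1353.01

MPC = (6213.43 − 4044.64)/(9029 − 5792) = 2168.79/3237 = 0.67
a = 4044.64 − 0.67(5792) = 4044.64 − 3880.64 = 164
C = 164 + 0.67(4597) = 3243.99
S = 4597 − 3243.99 = 1353.01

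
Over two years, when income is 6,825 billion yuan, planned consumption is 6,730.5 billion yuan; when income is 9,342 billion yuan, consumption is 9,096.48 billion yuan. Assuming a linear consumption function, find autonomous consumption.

MPC = ΔC/ΔY = (9096.48 − 6730.5)/(9342 − 6825) = 2365.98/2517 = 0.94
a = C − MPC·Y = 6730.5 − 0.94(6825) = 6730.5 − 6415.5 = 315

a = 315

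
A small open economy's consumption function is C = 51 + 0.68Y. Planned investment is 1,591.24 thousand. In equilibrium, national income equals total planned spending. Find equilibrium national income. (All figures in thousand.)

Y = C + I = 51 + 0.68Y + 1591.24
Y − 0.68Y = 1642.24
0.32Y = 1642.24, so Y = 1642.24/0.32 = 5132

Y = 5132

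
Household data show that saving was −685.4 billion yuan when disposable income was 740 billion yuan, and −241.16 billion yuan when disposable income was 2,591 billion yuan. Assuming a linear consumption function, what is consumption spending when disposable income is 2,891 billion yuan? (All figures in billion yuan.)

MPS = ΔS/ΔY = (-241.16 − (-685.4))/(2591 − 740) = 444.24/1851 = 0.24
MPC = 1 − MPS = 0.76
Autonomous saving = -685.4 − 0.24(740) = -863, so a = 863
C = 863 + 0.76(2891) = 863 + 2197.16 = 3060.16

C = 3060.16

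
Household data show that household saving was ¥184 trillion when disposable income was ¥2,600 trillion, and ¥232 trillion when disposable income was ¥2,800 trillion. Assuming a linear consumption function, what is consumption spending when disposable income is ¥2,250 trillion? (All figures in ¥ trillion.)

C = 2150

MPS = ΔS/ΔY = (232 − 184)/(2800 − 2600) = 48/200 = 0.24
MPC = 1 − MPS = 0.76
Autonomous saving = 184 − 0.24(2600) = -440, so a = 440
C = 440 + 0.76(2250) = 440 + 1710 = 2150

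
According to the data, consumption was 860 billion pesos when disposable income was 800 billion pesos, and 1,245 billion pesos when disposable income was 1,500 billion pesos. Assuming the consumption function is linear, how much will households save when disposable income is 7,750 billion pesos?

S = 3067.5

MPC = (1245 − 860)/(1500 − 800) = 385/700 = 0.55
a = 860 − 0.55(800) = 860 − 440 = 420
C = 420 + 0.55(7750) = 4682.5
S = 7750 − 4682.5 = 3067.5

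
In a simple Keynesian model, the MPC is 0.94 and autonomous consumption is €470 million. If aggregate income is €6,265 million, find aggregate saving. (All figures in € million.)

S = -94.1

C = 470 + 0.94(6265) = 470 + 5889.1 = 6359.1
S = Y − C = 6265 − 6359.1 = -94.1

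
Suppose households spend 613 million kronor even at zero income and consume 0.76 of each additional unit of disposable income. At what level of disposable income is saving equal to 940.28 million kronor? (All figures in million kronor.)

S = Y − C = -613 + 0.24Y
-613 + 0.24Y = 940.28, so 0.24Y = 1553.28 and Y = 6472

Y = 6472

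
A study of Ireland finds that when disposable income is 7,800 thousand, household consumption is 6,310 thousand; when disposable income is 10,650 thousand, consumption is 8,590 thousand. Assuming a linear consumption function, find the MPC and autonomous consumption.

MPC = 0.8; a = 70

MPC = ΔC/ΔY = (8590 − 6310)/(10650 − 7800) = 2280/2850 = 0.8
a = C − MPC·Y = 6310 − 0.8(7800) = 6310 − 6240 = 70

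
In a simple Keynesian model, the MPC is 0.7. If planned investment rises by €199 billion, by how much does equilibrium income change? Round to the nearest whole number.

ΔY ≈ 663

The multiplier is 1/(1 − MPC) = 1/0.3.
ΔY = 199/0.3 = 663.33 ≈ 663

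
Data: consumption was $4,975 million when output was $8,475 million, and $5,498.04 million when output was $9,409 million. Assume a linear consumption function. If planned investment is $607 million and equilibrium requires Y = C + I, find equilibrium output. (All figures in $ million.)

Y = 1900

MPC = (5498.04 − 4975)/(9409 − 8475) = 523.04/934 = 0.56
a = 4975 − 0.56(8475) = 229
Equilibrium: Y = 229 + 0.56Y + 607
0.44Y = 836, so Y = 836/0.44 = 1900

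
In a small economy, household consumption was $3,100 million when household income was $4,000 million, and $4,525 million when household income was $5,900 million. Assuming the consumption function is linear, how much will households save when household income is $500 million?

S = 25

MPC = (4525 − 3100)/(5900 − 4000) = 1425/1900 = 0.75
a = 3100 − 0.75(4000) = 3100 − 3000 = 100
C = 100 + 0.75(500) = 475
S = 500 − 475 = 25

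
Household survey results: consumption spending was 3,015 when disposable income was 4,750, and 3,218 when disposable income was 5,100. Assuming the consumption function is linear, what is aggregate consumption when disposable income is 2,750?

MPC = (3218 − 3015)/(5100 − 4750) = 203/350 = 0.58
a = 3015 − 0.58(4750) = 3015 − 2755 = 260
C = 260 + 0.58(2750) = 260 + 1595 = 1855

C = 1855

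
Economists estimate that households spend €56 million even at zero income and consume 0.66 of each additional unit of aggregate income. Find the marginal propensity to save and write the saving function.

MPS = 0.34; S = -56 + 0.34Y

MPS = 1 − MPC = 1 − 0.66 = 0.34
S = Y − C = -56 + 0.34Y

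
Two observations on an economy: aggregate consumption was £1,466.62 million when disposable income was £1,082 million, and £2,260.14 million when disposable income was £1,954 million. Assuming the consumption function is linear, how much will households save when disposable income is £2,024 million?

S = -299.84

MPC = (2260.14 − 1466.62)/(1954 − 1082) = 793.52/872 = 0.91
a = 1466.62 − 0.91(1082) = 1466.62 − 984.62 = 482
C = 482 + 0.91(2024) = 2323.84
S = 2024 − 2323.84 = -299.84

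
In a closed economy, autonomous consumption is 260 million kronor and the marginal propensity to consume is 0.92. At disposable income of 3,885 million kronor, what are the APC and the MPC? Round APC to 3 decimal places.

APC = 0.987; MPC = 0.92

MPC = 0.92 (the slope of the consumption function)
C = 260 + 0.92(3885) = 3834.2, so APC = 3834.2/3885 = 0.987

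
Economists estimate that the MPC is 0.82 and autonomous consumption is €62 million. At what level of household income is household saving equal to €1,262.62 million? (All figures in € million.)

S = Y − C = -62 + 0.18Y
-62 + 0.18Y = 1262.62, so 0.18Y = 1324.62 and Y = 7359

Y = 7359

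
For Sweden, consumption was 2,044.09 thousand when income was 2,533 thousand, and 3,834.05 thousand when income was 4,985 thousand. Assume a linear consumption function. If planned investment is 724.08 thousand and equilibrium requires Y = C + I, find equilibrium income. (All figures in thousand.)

Y = 3404

MPC = (3834.05 − 2044.09)/(4985 − 2533) = 1789.96/2452 = 0.73
a = 2044.09 − 0.73(2533) = 195
Equilibrium: Y = 195 + 0.73Y + 724.08
0.27Y = 919.08, so Y = 919.08/0.27 = 3404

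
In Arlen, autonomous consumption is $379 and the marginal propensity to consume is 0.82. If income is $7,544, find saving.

C = 379 + 0.82(7544) = 379 + 6186.08 = 6565.08
S = Y − C = 7544 − 6565.08 = 978.92

S = 978.92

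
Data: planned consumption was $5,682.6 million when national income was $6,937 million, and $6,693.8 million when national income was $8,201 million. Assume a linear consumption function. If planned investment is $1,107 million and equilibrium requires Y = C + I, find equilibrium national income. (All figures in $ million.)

MPC = (6693.8 − 5682.6)/(8201 − 6937) = 1011.2/1264 = 0.8
a = 5682.6 − 0.8(6937) = 133
Equilibrium: Y = 133 + 0.8Y + 1107
0.2Y = 1240, so Y = 1240/0.2 = 6200

Y = 6200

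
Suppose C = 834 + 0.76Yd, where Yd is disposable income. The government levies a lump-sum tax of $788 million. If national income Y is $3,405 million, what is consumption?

C = 2822.92

Yd = Y − T = 3405 − 788 = 2617
C = 834 + 0.76(2617) = 834 + 1988.92 = 2822.92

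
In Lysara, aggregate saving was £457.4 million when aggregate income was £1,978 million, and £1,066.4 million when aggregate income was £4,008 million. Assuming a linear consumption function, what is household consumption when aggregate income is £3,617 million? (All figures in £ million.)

MPS = ΔS/ΔY = (1066.4 − 457.4)/(4008 − 1978) = 609/2030 = 0.3
MPC = 1 − MPS = 0.7
Autonomous saving = 457.4 − 0.3(1978) = -136, so a = 136
C = 136 + 0.7(3617) = 136 + 2531.9 = 2667.9

C = 2667.9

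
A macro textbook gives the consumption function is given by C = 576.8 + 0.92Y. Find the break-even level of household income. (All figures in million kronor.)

Y = 7210

At break-even, C = Y: 576.8 + 0.92Y = Y
0.08Y = 576.8, so Y = 576.8/0.08 = 7210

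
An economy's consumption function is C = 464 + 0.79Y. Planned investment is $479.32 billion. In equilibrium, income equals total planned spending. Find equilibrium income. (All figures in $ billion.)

Y = C + I = 464 + 0.79Y + 479.32
Y − 0.79Y = 943.32
0.21Y = 943.32, so Y = 943.32/0.21 = 4492

Y = 4492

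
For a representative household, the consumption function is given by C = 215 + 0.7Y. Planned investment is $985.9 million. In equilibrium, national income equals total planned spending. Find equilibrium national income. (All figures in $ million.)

Y = C + I = 215 + 0.7Y + 985.9
Y − 0.7Y = 1200.9
0.3Y = 1200.9, so Y = 1200.9/0.3 = 4003

Y = 4003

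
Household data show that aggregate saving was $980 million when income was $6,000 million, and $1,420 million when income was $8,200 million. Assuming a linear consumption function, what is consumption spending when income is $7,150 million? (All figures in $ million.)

C = 5940

MPS = ΔS/ΔY = (1420 − 980)/(8200 − 6000) = 440/2200 = 0.2
MPC = 1 − MPS = 0.8
Autonomous saving = 980 − 0.2(6000) = -220, so a = 220
C = 220 + 0.8(7150) = 220 + 5720 = 5940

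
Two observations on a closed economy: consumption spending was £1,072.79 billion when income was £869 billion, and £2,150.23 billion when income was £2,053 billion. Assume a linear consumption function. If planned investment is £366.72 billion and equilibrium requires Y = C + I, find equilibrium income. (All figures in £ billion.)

Y = 7208

MPC = (2150.23 − 1072.79)/(2053 − 869) = 1077.44/1184 = 0.91
a = 1072.79 − 0.91(869) = 282
Equilibrium: Y = 282 + 0.91Y + 366.72
0.09Y = 648.72, so Y = 648.72/0.09 = 7208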